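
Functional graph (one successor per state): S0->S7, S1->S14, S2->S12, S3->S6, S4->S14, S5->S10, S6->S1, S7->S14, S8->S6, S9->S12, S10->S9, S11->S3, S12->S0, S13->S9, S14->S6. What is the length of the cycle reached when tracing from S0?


Trace from S0 until a state repeats:
  S0 -> S7 -> S14 -> S6 -> S1 -> S14
S14 first seen at step 2, revisited at step 5.
Cycle length = 5 - 2 = 3

3


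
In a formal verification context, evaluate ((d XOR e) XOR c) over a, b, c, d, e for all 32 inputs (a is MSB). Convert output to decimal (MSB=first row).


Formula: ((d XOR e) XOR c) over a, b, c, d, e (32 rows)
Evaluate each row (bits = a,b,c,d,e, MSB first):
  row 0 [00000]: ((0 XOR 0) XOR 0) -> 0
  row 1 [00001]: ((0 XOR 1) XOR 0) -> 1
  row 2 [00010]: ((1 XOR 0) XOR 0) -> 1
  row 3 [00011]: ((1 XOR 1) XOR 0) -> 0
  row 4 [00100]: ((0 XOR 0) XOR 1) -> 1
  row 5 [00101]: ((0 XOR 1) XOR 1) -> 0
  row 6 [00110]: ((1 XOR 0) XOR 1) -> 0
  row 7 [00111]: ((1 XOR 1) XOR 1) -> 1
  row 8 [01000]: ((0 XOR 0) XOR 0) -> 0
  row 9 [01001]: ((0 XOR 1) XOR 0) -> 1
  row 10 [01010]: ((1 XOR 0) XOR 0) -> 1
  row 11 [01011]: ((1 XOR 1) XOR 0) -> 0
  row 12 [01100]: ((0 XOR 0) XOR 1) -> 1
  row 13 [01101]: ((0 XOR 1) XOR 1) -> 0
  row 14 [01110]: ((1 XOR 0) XOR 1) -> 0
  row 15 [01111]: ((1 XOR 1) XOR 1) -> 1
  row 16 [10000]: ((0 XOR 0) XOR 0) -> 0
  row 17 [10001]: ((0 XOR 1) XOR 0) -> 1
  row 18 [10010]: ((1 XOR 0) XOR 0) -> 1
  row 19 [10011]: ((1 XOR 1) XOR 0) -> 0
  row 20 [10100]: ((0 XOR 0) XOR 1) -> 1
  row 21 [10101]: ((0 XOR 1) XOR 1) -> 0
  row 22 [10110]: ((1 XOR 0) XOR 1) -> 0
  row 23 [10111]: ((1 XOR 1) XOR 1) -> 1
  row 24 [11000]: ((0 XOR 0) XOR 0) -> 0
  row 25 [11001]: ((0 XOR 1) XOR 0) -> 1
  row 26 [11010]: ((1 XOR 0) XOR 0) -> 1
  row 27 [11011]: ((1 XOR 1) XOR 0) -> 0
  row 28 [11100]: ((0 XOR 0) XOR 1) -> 1
  row 29 [11101]: ((0 XOR 1) XOR 1) -> 0
  row 30 [11110]: ((1 XOR 0) XOR 1) -> 0
  row 31 [11111]: ((1 XOR 1) XOR 1) -> 1
Full result column, 4 rows per line (a,b,c fixed per line; d,e runs 00..11 left to right):
  rows 0-3 [a,b,c=000]: 0110  = hex 6
  rows 4-7 [a,b,c=001]: 1001  = hex 9
  rows 8-11 [a,b,c=010]: 0110  = hex 6
  rows 12-15 [a,b,c=011]: 1001  = hex 9
  rows 16-19 [a,b,c=100]: 0110  = hex 6
  rows 20-23 [a,b,c=101]: 1001  = hex 9
  rows 24-27 [a,b,c=110]: 0110  = hex 6
  rows 28-31 [a,b,c=111]: 1001  = hex 9
Output column (row 0 .. row 31) = 01101001011010010110100101101001
Output column grouped in 4s = 0110 1001 0110 1001 0110 1001 0110 1001 = 0x69696969
Convert to decimal digit by digit (value = value*16 + digit):
  6 -> 6
  6*16 + 9 = 105
  105*16 + 6 = 1686
  1686*16 + 9 = 26985
  26985*16 + 6 = 431766
  431766*16 + 9 = 6908265
  6908265*16 + 6 = 110532246
  110532246*16 + 9 = 1768515945
Decimal = 1768515945

1768515945


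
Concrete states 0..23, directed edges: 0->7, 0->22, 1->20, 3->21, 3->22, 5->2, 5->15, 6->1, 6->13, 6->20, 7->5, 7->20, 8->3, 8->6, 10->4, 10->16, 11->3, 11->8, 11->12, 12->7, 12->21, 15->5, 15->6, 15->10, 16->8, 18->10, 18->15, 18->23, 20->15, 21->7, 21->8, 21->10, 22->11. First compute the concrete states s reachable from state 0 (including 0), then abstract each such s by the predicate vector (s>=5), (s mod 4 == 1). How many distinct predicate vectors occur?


BFS from 0:
Concrete reachable: {0, 1, 2, 3, 4, 5, 6, 7, 8, 10, 11, 12, 13, 15, 16, 20, 21, 22}
Abstract via predicates (s>=5), (s mod 4 == 1):
  (0,0) <- {0, 2, 3, 4}
  (0,1) <- {1}
  (1,0) <- {6, 7, 8, 10, 11, 12, 15, 16, 20, 22}
  (1,1) <- {5, 13, 21}
Distinct abstract states = 4

4


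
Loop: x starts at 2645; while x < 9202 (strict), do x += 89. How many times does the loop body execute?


Step 1: x goes from 2645 toward 9202 by 89; the body runs while x<9202, so iterations = ceil((bound-start)/step)
Step 2: Distance=6557
Step 3: ceil(6557/89)=74

74


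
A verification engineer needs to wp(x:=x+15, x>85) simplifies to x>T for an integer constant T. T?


Formula: wp(x:=E, P) = P[E/x] (substitute E for x in postcondition)
Step 1: Postcondition: x>85
Step 2: Substitute x+15 for x: x+15>85
Step 3: Solve for x: x > 85-15 = 70

70


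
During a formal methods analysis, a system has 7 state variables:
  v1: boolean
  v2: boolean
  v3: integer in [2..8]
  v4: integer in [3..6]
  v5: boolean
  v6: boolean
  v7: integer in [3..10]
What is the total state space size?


State space = product of domain sizes of all variables.
Domain sizes:
  v1 (boolean): 2
  v2 (boolean): 2
  v3 (integer in [2..8]): 7
  v4 (integer in [3..6]): 4
  v5 (boolean): 2
  v6 (boolean): 2
  v7 (integer in [3..10]): 8
Product = 2 * 2 * 7 * 4 * 2 * 2 * 8 = 3584

3584


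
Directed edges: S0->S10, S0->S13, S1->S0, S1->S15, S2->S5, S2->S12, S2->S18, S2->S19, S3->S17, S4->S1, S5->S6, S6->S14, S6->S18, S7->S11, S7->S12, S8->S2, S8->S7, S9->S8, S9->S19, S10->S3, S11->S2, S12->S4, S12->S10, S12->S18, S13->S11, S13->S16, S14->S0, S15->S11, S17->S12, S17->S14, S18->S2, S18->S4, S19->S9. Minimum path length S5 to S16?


BFS layer-by-layer from S5:
  dist 0: {S5}
  dist 1: {S6}
  dist 2: {S14, S18}
  dist 3: {S0, S2, S4}
  dist 4: {S1, S10, S12, S13, S19}
  dist 5: {S3, S9, S11, S15, S16}
  -> S16 reached at distance 5
Shortest path length = 5

5


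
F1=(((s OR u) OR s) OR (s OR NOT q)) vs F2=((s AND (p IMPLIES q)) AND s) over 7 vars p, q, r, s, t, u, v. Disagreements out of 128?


F1 = (((s OR u) OR s) OR (s OR NOT q))
F2 = ((s AND (p IMPLIES q)) AND s)
Evaluate both on each of 128 rows (bits = p,q,r,s,t,u,v):
  row 0 [0000000]: F1=1 F2=0 (differ) -> 1
  row 1 [0000001]: F1=1 F2=0 (differ) -> 1
  row 2 [0000010]: F1=1 F2=0 (differ) -> 1
  row 3 [0000011]: F1=1 F2=0 (differ) -> 1
  row 4 [0000100]: F1=1 F2=0 (differ) -> 1
  (every remaining row is evaluated the same way; all 128 results are listed next)
Full result column, 8 rows per line (p,q,r,s fixed per line; t,u,v runs 000..111 left to right):
  rows 0-7 [p,q,r,s=0000]: 11111111  (ones: 8)
  rows 8-15 [p,q,r,s=0001]: 00000000  (ones: 0)
  rows 16-23 [p,q,r,s=0010]: 11111111  (ones: 8)
  rows 24-31 [p,q,r,s=0011]: 00000000  (ones: 0)
  rows 32-39 [p,q,r,s=0100]: 00110011  (ones: 4)
  rows 40-47 [p,q,r,s=0101]: 00000000  (ones: 0)
  rows 48-55 [p,q,r,s=0110]: 00110011  (ones: 4)
  rows 56-63 [p,q,r,s=0111]: 00000000  (ones: 0)
  rows 64-71 [p,q,r,s=1000]: 11111111  (ones: 8)
  rows 72-79 [p,q,r,s=1001]: 11111111  (ones: 8)
  rows 80-87 [p,q,r,s=1010]: 11111111  (ones: 8)
  rows 88-95 [p,q,r,s=1011]: 11111111  (ones: 8)
  rows 96-103 [p,q,r,s=1100]: 00110011  (ones: 4)
  rows 104-111 [p,q,r,s=1101]: 00000000  (ones: 0)
  rows 112-119 [p,q,r,s=1110]: 00110011  (ones: 4)
  rows 120-127 [p,q,r,s=1111]: 00000000  (ones: 0)
Disagreements = 8+0+8+0+4+0+4+0+8+8+8+8+4+0+4+0 = 64

64


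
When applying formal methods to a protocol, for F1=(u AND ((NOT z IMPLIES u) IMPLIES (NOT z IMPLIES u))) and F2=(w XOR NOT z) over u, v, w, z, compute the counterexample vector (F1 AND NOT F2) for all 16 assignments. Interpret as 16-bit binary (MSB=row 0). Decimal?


F1 = (u AND ((NOT z IMPLIES u) IMPLIES (NOT z IMPLIES u)))
F2 = (w XOR NOT z)
Counterexample to F1=>F2 is where F1=1 and F2=0.
Evaluate each row (bits = u,v,w,z, MSB first):
  row 0 [0000]: F1=0 F2=1 -> F1&~F2 -> 0
  row 1 [0001]: F1=0 F2=0 -> F1&~F2 -> 0
  row 2 [0010]: F1=0 F2=0 -> F1&~F2 -> 0
  row 3 [0011]: F1=0 F2=1 -> F1&~F2 -> 0
  row 4 [0100]: F1=0 F2=1 -> F1&~F2 -> 0
  row 5 [0101]: F1=0 F2=0 -> F1&~F2 -> 0
  row 6 [0110]: F1=0 F2=0 -> F1&~F2 -> 0
  row 7 [0111]: F1=0 F2=1 -> F1&~F2 -> 0
  row 8 [1000]: F1=1 F2=1 -> F1&~F2 -> 0
  row 9 [1001]: F1=1 F2=0 -> F1&~F2 -> 1
  row 10 [1010]: F1=1 F2=0 -> F1&~F2 -> 1
  row 11 [1011]: F1=1 F2=1 -> F1&~F2 -> 0
  row 12 [1100]: F1=1 F2=1 -> F1&~F2 -> 0
  row 13 [1101]: F1=1 F2=0 -> F1&~F2 -> 1
  row 14 [1110]: F1=1 F2=0 -> F1&~F2 -> 1
  row 15 [1111]: F1=1 F2=1 -> F1&~F2 -> 0
Full result column, 4 rows per line (u,v fixed per line; w,z runs 00..11 left to right):
  rows 0-3 [u,v=00]: 0000  = hex 0
  rows 4-7 [u,v=01]: 0000  = hex 0
  rows 8-11 [u,v=10]: 0110  = hex 6
  rows 12-15 [u,v=11]: 0110  = hex 6
Counterexample vector (row 0 .. row 15) = 0000000001100110
Output column grouped in 4s = 0000 0000 0110 0110 = 0x0066
Convert to decimal digit by digit (value = value*16 + digit):
  0 -> 0
  0*16 + 0 = 0
  0*16 + 6 = 6
  6*16 + 6 = 102
Decimal = 102

102


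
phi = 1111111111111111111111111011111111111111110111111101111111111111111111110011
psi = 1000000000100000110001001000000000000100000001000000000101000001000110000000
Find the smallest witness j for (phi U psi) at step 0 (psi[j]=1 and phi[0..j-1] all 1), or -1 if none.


(phi U psi) at 0: need smallest j with psi[j]=1 and phi[i]=1 for all i in [0,j).
Scan from step 0:
  step 0: psi=1 and phi held for [0,0) -> witness found
Witness step = 0

0


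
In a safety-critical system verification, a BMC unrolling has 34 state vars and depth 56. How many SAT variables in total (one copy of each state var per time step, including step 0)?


BMC unrolls to depth k, creating one copy of each state var for steps 0..k.
Step count = 56 + 1 = 57 (steps 0 through 56)
Vars per step = 34
Total = 34 * 57 = 1938

1938


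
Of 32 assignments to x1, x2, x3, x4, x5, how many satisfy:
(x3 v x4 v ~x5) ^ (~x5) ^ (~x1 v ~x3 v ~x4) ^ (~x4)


CNF with 4 clauses over 5 vars (32 assignments).
An assignment satisfies CNF iff every clause has >=1 true literal.
Check each row (bits = x1,x2,x3,x4,x5; clause T/F shown):
  row 0 [00000]: clauses=TTTT -> 1
  row 1 [00001]: clauses=FFTT -> 0
  row 2 [00010]: clauses=TTTF -> 0
  row 3 [00011]: clauses=TFTF -> 0
  row 4 [00100]: clauses=TTTT -> 1
  row 5 [00101]: clauses=TFTT -> 0
  row 6 [00110]: clauses=TTTF -> 0
  row 7 [00111]: clauses=TFTF -> 0
  row 8 [01000]: clauses=TTTT -> 1
  row 9 [01001]: clauses=FFTT -> 0
  row 10 [01010]: clauses=TTTF -> 0
  row 11 [01011]: clauses=TFTF -> 0
  row 12 [01100]: clauses=TTTT -> 1
  row 13 [01101]: clauses=TFTT -> 0
  row 14 [01110]: clauses=TTTF -> 0
  row 15 [01111]: clauses=TFTF -> 0
  row 16 [10000]: clauses=TTTT -> 1
  row 17 [10001]: clauses=FFTT -> 0
  row 18 [10010]: clauses=TTTF -> 0
  row 19 [10011]: clauses=TFTF -> 0
  row 20 [10100]: clauses=TTTT -> 1
  row 21 [10101]: clauses=TFTT -> 0
  row 22 [10110]: clauses=TTFF -> 0
  row 23 [10111]: clauses=TFFF -> 0
  row 24 [11000]: clauses=TTTT -> 1
  row 25 [11001]: clauses=FFTT -> 0
  row 26 [11010]: clauses=TTTF -> 0
  row 27 [11011]: clauses=TFTF -> 0
  row 28 [11100]: clauses=TTTT -> 1
  row 29 [11101]: clauses=TFTT -> 0
  row 30 [11110]: clauses=TTFF -> 0
  row 31 [11111]: clauses=TFFF -> 0
Full result column, 8 rows per line (x1,x2 fixed per line; x3,x4,x5 runs 000..111 left to right):
  rows 0-7 [x1,x2=00]: 10001000  (ones: 2)
  rows 8-15 [x1,x2=01]: 10001000  (ones: 2)
  rows 16-23 [x1,x2=10]: 10001000  (ones: 2)
  rows 24-31 [x1,x2=11]: 10001000  (ones: 2)
Satisfying assignments = 2+2+2+2 = 8

8


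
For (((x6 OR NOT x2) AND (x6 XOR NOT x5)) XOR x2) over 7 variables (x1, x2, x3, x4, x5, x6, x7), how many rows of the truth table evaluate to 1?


Formula: (((x6 OR NOT x2) AND (x6 XOR NOT x5)) XOR x2) over 7 vars (128 rows)
Evaluate each row (x1, x2, x3, x4, x5, x6, x7 as bits, MSB first):
  row 0 [0000000]: (((0 OR NOT 0) AND (0 XOR NOT 0)) XOR 0) -> 1
  row 1 [0000001]: (((0 OR NOT 0) AND (0 XOR NOT 0)) XOR 0) -> 1
  row 2 [0000010]: (((1 OR NOT 0) AND (1 XOR NOT 0)) XOR 0) -> 0
  row 3 [0000011]: (((1 OR NOT 0) AND (1 XOR NOT 0)) XOR 0) -> 0
  row 4 [0000100]: (((0 OR NOT 0) AND (0 XOR NOT 1)) XOR 0) -> 0
  (every remaining row is evaluated the same way; all 128 results are listed next)
Full result column, 8 rows per line (x1,x2,x3,x4 fixed per line; x5,x6,x7 runs 000..111 left to right):
  rows 0-7 [x1,x2,x3,x4=0000]: 11000011  (ones: 4)
  rows 8-15 [x1,x2,x3,x4=0001]: 11000011  (ones: 4)
  rows 16-23 [x1,x2,x3,x4=0010]: 11000011  (ones: 4)
  rows 24-31 [x1,x2,x3,x4=0011]: 11000011  (ones: 4)
  rows 32-39 [x1,x2,x3,x4=0100]: 11111100  (ones: 6)
  rows 40-47 [x1,x2,x3,x4=0101]: 11111100  (ones: 6)
  rows 48-55 [x1,x2,x3,x4=0110]: 11111100  (ones: 6)
  rows 56-63 [x1,x2,x3,x4=0111]: 11111100  (ones: 6)
  rows 64-71 [x1,x2,x3,x4=1000]: 11000011  (ones: 4)
  rows 72-79 [x1,x2,x3,x4=1001]: 11000011  (ones: 4)
  rows 80-87 [x1,x2,x3,x4=1010]: 11000011  (ones: 4)
  rows 88-95 [x1,x2,x3,x4=1011]: 11000011  (ones: 4)
  rows 96-103 [x1,x2,x3,x4=1100]: 11111100  (ones: 6)
  rows 104-111 [x1,x2,x3,x4=1101]: 11111100  (ones: 6)
  rows 112-119 [x1,x2,x3,x4=1110]: 11111100  (ones: 6)
  rows 120-127 [x1,x2,x3,x4=1111]: 11111100  (ones: 6)
Count of 1-rows = 4+4+4+4+6+6+6+6+4+4+4+4+6+6+6+6 = 80

80


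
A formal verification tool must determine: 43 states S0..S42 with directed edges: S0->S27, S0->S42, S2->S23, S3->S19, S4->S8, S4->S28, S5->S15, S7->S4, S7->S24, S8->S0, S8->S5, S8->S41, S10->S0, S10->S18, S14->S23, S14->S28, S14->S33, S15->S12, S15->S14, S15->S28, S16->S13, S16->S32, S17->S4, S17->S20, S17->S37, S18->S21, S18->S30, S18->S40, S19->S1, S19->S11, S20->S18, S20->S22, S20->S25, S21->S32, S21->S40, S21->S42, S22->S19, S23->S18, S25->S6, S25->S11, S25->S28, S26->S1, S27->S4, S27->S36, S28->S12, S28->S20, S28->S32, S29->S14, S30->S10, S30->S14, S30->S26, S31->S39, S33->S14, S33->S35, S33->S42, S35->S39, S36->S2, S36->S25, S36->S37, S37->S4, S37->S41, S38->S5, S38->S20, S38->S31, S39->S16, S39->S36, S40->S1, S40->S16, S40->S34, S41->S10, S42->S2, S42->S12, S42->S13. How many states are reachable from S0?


BFS from S0:
  layer 0: {S0}
  layer 1: {S27, S42}
  layer 2: {S2, S4, S12, S13, S36}
  layer 3: {S8, S23, S25, S28, S37}
  layer 4: {S5, S6, S11, S18, S20, S32, S41}
  layer 5: {S10, S15, S21, S22, S30, S40}
  layer 6: {S1, S14, S16, S19, S26, S34}
  layer 7: {S33}
  layer 8: {S35}
  layer 9: {S39}
Reachable set: {S0, S1, S2, S4, S5, S6, S8, S10, S11, S12, S13, S14, S15, S16, S18, S19, S20, S21, S22, S23, S25, S26, S27, S28, S30, S32, S33, S34, S35, S36, S37, S39, S40, S41, S42}
Count = 35

35


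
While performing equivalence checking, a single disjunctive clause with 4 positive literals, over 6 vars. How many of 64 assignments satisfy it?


Step 1: Total=2^6=64
Step 2: Unsat when all 4 false: 2^2=4
Step 3: Sat=64-4=60

60


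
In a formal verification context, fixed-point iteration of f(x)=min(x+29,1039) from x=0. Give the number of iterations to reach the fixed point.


Step 1: x=0, cap=1039, increment=29
Step 2: x grows by 29 each step until capped at 1039; fixed point is x=1039
Step 3: iterations = ceil(1039/29) = 36

36


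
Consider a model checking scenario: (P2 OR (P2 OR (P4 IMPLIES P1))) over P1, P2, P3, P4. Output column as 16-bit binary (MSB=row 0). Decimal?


Formula: (P2 OR (P2 OR (P4 IMPLIES P1))) over P1, P2, P3, P4 (16 rows)
Evaluate each row (bits = P1,P2,P3,P4, MSB first):
  row 0 [0000]: (0 OR (0 OR (0 IMPLIES 0))) -> 1
  row 1 [0001]: (0 OR (0 OR (1 IMPLIES 0))) -> 0
  row 2 [0010]: (0 OR (0 OR (0 IMPLIES 0))) -> 1
  row 3 [0011]: (0 OR (0 OR (1 IMPLIES 0))) -> 0
  row 4 [0100]: (1 OR (1 OR (0 IMPLIES 0))) -> 1
  row 5 [0101]: (1 OR (1 OR (1 IMPLIES 0))) -> 1
  row 6 [0110]: (1 OR (1 OR (0 IMPLIES 0))) -> 1
  row 7 [0111]: (1 OR (1 OR (1 IMPLIES 0))) -> 1
  row 8 [1000]: (0 OR (0 OR (0 IMPLIES 1))) -> 1
  row 9 [1001]: (0 OR (0 OR (1 IMPLIES 1))) -> 1
  row 10 [1010]: (0 OR (0 OR (0 IMPLIES 1))) -> 1
  row 11 [1011]: (0 OR (0 OR (1 IMPLIES 1))) -> 1
  row 12 [1100]: (1 OR (1 OR (0 IMPLIES 1))) -> 1
  row 13 [1101]: (1 OR (1 OR (1 IMPLIES 1))) -> 1
  row 14 [1110]: (1 OR (1 OR (0 IMPLIES 1))) -> 1
  row 15 [1111]: (1 OR (1 OR (1 IMPLIES 1))) -> 1
Full result column, 4 rows per line (P1,P2 fixed per line; P3,P4 runs 00..11 left to right):
  rows 0-3 [P1,P2=00]: 1010  = hex A
  rows 4-7 [P1,P2=01]: 1111  = hex F
  rows 8-11 [P1,P2=10]: 1111  = hex F
  rows 12-15 [P1,P2=11]: 1111  = hex F
Output column (row 0 .. row 15) = 1010111111111111
Output column grouped in 4s = 1010 1111 1111 1111 = 0xAFFF
Convert to decimal digit by digit (value = value*16 + digit):
  A -> 10
  10*16 + 15 (F) = 175
  175*16 + 15 (F) = 2815
  2815*16 + 15 (F) = 45055
Decimal = 45055

45055


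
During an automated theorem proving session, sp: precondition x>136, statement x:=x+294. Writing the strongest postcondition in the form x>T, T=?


Formula: sp(P, x:=E) = exists old_x. (x = E[old_x/x]) AND P[old_x/x] (old_x is the value of x before the assignment; eliminate old_x by solving x = E[old_x/x] for old_x)
Step 1: Precondition P: x>136, i.e. old_x > 136
Step 2: Assignment gives x = old_x + 294, so old_x = x - 294
Step 3: Substitute into P: x - 294 > 136
Step 4: Simplify: x > 136+294 = 430

430


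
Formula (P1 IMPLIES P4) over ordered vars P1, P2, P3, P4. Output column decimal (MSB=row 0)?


Formula: (P1 IMPLIES P4) over P1, P2, P3, P4 (16 rows)
Evaluate each row (bits = P1,P2,P3,P4, MSB first):
  row 0 [0000]: (0 IMPLIES 0) -> 1
  row 1 [0001]: (0 IMPLIES 1) -> 1
  row 2 [0010]: (0 IMPLIES 0) -> 1
  row 3 [0011]: (0 IMPLIES 1) -> 1
  row 4 [0100]: (0 IMPLIES 0) -> 1
  row 5 [0101]: (0 IMPLIES 1) -> 1
  row 6 [0110]: (0 IMPLIES 0) -> 1
  row 7 [0111]: (0 IMPLIES 1) -> 1
  row 8 [1000]: (1 IMPLIES 0) -> 0
  row 9 [1001]: (1 IMPLIES 1) -> 1
  row 10 [1010]: (1 IMPLIES 0) -> 0
  row 11 [1011]: (1 IMPLIES 1) -> 1
  row 12 [1100]: (1 IMPLIES 0) -> 0
  row 13 [1101]: (1 IMPLIES 1) -> 1
  row 14 [1110]: (1 IMPLIES 0) -> 0
  row 15 [1111]: (1 IMPLIES 1) -> 1
Full result column, 4 rows per line (P1,P2 fixed per line; P3,P4 runs 00..11 left to right):
  rows 0-3 [P1,P2=00]: 1111  = hex F
  rows 4-7 [P1,P2=01]: 1111  = hex F
  rows 8-11 [P1,P2=10]: 0101  = hex 5
  rows 12-15 [P1,P2=11]: 0101  = hex 5
Output column (row 0 .. row 15) = 1111111101010101
Output column grouped in 4s = 1111 1111 0101 0101 = 0xFF55
Convert to decimal digit by digit (value = value*16 + digit):
  F -> 15
  15*16 + 15 (F) = 255
  255*16 + 5 = 4085
  4085*16 + 5 = 65365
Decimal = 65365

65365


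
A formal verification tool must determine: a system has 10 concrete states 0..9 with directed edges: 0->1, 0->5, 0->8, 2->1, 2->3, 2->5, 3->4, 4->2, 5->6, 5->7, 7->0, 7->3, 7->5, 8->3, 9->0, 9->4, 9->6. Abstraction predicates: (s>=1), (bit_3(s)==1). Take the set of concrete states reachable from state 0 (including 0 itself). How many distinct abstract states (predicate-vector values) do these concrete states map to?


BFS from 0:
Concrete reachable: {0, 1, 2, 3, 4, 5, 6, 7, 8}
Abstract via predicates (s>=1), (bit_3(s)==1):
  (0,0) <- {0}
  (1,0) <- {1, 2, 3, 4, 5, 6, 7}
  (1,1) <- {8}
Distinct abstract states = 3

3


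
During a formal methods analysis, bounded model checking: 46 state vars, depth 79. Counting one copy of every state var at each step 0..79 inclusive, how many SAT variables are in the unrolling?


BMC unrolls to depth k, creating one copy of each state var for steps 0..k.
Step count = 79 + 1 = 80 (steps 0 through 79)
Vars per step = 46
Total = 46 * 80 = 3680

3680


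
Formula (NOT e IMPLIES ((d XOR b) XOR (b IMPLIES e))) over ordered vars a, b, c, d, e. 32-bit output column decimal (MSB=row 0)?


Formula: (NOT e IMPLIES ((d XOR b) XOR (b IMPLIES e))) over a, b, c, d, e (32 rows)
Evaluate each row (bits = a,b,c,d,e, MSB first):
  row 0 [00000]: (NOT 0 IMPLIES ((0 XOR 0) XOR (0 IMPLIES 0))) -> 1
  row 1 [00001]: (NOT 1 IMPLIES ((0 XOR 0) XOR (0 IMPLIES 1))) -> 1
  row 2 [00010]: (NOT 0 IMPLIES ((1 XOR 0) XOR (0 IMPLIES 0))) -> 0
  row 3 [00011]: (NOT 1 IMPLIES ((1 XOR 0) XOR (0 IMPLIES 1))) -> 1
  row 4 [00100]: (NOT 0 IMPLIES ((0 XOR 0) XOR (0 IMPLIES 0))) -> 1
  row 5 [00101]: (NOT 1 IMPLIES ((0 XOR 0) XOR (0 IMPLIES 1))) -> 1
  row 6 [00110]: (NOT 0 IMPLIES ((1 XOR 0) XOR (0 IMPLIES 0))) -> 0
  row 7 [00111]: (NOT 1 IMPLIES ((1 XOR 0) XOR (0 IMPLIES 1))) -> 1
  row 8 [01000]: (NOT 0 IMPLIES ((0 XOR 1) XOR (1 IMPLIES 0))) -> 1
  row 9 [01001]: (NOT 1 IMPLIES ((0 XOR 1) XOR (1 IMPLIES 1))) -> 1
  row 10 [01010]: (NOT 0 IMPLIES ((1 XOR 1) XOR (1 IMPLIES 0))) -> 0
  row 11 [01011]: (NOT 1 IMPLIES ((1 XOR 1) XOR (1 IMPLIES 1))) -> 1
  row 12 [01100]: (NOT 0 IMPLIES ((0 XOR 1) XOR (1 IMPLIES 0))) -> 1
  row 13 [01101]: (NOT 1 IMPLIES ((0 XOR 1) XOR (1 IMPLIES 1))) -> 1
  row 14 [01110]: (NOT 0 IMPLIES ((1 XOR 1) XOR (1 IMPLIES 0))) -> 0
  row 15 [01111]: (NOT 1 IMPLIES ((1 XOR 1) XOR (1 IMPLIES 1))) -> 1
  row 16 [10000]: (NOT 0 IMPLIES ((0 XOR 0) XOR (0 IMPLIES 0))) -> 1
  row 17 [10001]: (NOT 1 IMPLIES ((0 XOR 0) XOR (0 IMPLIES 1))) -> 1
  row 18 [10010]: (NOT 0 IMPLIES ((1 XOR 0) XOR (0 IMPLIES 0))) -> 0
  row 19 [10011]: (NOT 1 IMPLIES ((1 XOR 0) XOR (0 IMPLIES 1))) -> 1
  row 20 [10100]: (NOT 0 IMPLIES ((0 XOR 0) XOR (0 IMPLIES 0))) -> 1
  row 21 [10101]: (NOT 1 IMPLIES ((0 XOR 0) XOR (0 IMPLIES 1))) -> 1
  row 22 [10110]: (NOT 0 IMPLIES ((1 XOR 0) XOR (0 IMPLIES 0))) -> 0
  row 23 [10111]: (NOT 1 IMPLIES ((1 XOR 0) XOR (0 IMPLIES 1))) -> 1
  row 24 [11000]: (NOT 0 IMPLIES ((0 XOR 1) XOR (1 IMPLIES 0))) -> 1
  row 25 [11001]: (NOT 1 IMPLIES ((0 XOR 1) XOR (1 IMPLIES 1))) -> 1
  row 26 [11010]: (NOT 0 IMPLIES ((1 XOR 1) XOR (1 IMPLIES 0))) -> 0
  row 27 [11011]: (NOT 1 IMPLIES ((1 XOR 1) XOR (1 IMPLIES 1))) -> 1
  row 28 [11100]: (NOT 0 IMPLIES ((0 XOR 1) XOR (1 IMPLIES 0))) -> 1
  row 29 [11101]: (NOT 1 IMPLIES ((0 XOR 1) XOR (1 IMPLIES 1))) -> 1
  row 30 [11110]: (NOT 0 IMPLIES ((1 XOR 1) XOR (1 IMPLIES 0))) -> 0
  row 31 [11111]: (NOT 1 IMPLIES ((1 XOR 1) XOR (1 IMPLIES 1))) -> 1
Full result column, 4 rows per line (a,b,c fixed per line; d,e runs 00..11 left to right):
  rows 0-3 [a,b,c=000]: 1101  = hex D
  rows 4-7 [a,b,c=001]: 1101  = hex D
  rows 8-11 [a,b,c=010]: 1101  = hex D
  rows 12-15 [a,b,c=011]: 1101  = hex D
  rows 16-19 [a,b,c=100]: 1101  = hex D
  rows 20-23 [a,b,c=101]: 1101  = hex D
  rows 24-27 [a,b,c=110]: 1101  = hex D
  rows 28-31 [a,b,c=111]: 1101  = hex D
Output column (row 0 .. row 31) = 11011101110111011101110111011101
Output column grouped in 4s = 1101 1101 1101 1101 1101 1101 1101 1101 = 0xDDDDDDDD
Convert to decimal digit by digit (value = value*16 + digit):
  D -> 13
  13*16 + 13 (D) = 221
  221*16 + 13 (D) = 3549
  3549*16 + 13 (D) = 56797
  56797*16 + 13 (D) = 908765
  908765*16 + 13 (D) = 14540253
  14540253*16 + 13 (D) = 232644061
  232644061*16 + 13 (D) = 3722304989
Decimal = 3722304989

3722304989


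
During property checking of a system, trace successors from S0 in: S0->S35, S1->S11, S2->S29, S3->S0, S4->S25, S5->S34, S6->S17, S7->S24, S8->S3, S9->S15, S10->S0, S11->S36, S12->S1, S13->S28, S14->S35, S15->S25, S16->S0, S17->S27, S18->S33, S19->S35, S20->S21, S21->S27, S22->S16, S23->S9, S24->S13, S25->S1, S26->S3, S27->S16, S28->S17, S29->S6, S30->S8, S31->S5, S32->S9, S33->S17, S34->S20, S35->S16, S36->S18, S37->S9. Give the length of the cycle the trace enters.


Trace from S0 until a state repeats:
  S0 -> S35 -> S16 -> S0
S0 first seen at step 0, revisited at step 3.
Cycle length = 3 - 0 = 3

3


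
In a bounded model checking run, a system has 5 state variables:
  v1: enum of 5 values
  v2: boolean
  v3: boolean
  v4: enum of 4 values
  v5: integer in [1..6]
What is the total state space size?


State space = product of domain sizes of all variables.
Domain sizes:
  v1 (enum of 5 values): 5
  v2 (boolean): 2
  v3 (boolean): 2
  v4 (enum of 4 values): 4
  v5 (integer in [1..6]): 6
Product = 5 * 2 * 2 * 4 * 6 = 480

480


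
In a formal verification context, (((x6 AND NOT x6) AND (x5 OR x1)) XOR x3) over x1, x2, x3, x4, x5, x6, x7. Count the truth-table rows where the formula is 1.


Formula: (((x6 AND NOT x6) AND (x5 OR x1)) XOR x3) over 7 vars (128 rows)
Evaluate each row (x1, x2, x3, x4, x5, x6, x7 as bits, MSB first):
  row 0 [0000000]: (((0 AND NOT 0) AND (0 OR 0)) XOR 0) -> 0
  row 1 [0000001]: (((0 AND NOT 0) AND (0 OR 0)) XOR 0) -> 0
  row 2 [0000010]: (((1 AND NOT 1) AND (0 OR 0)) XOR 0) -> 0
  row 3 [0000011]: (((1 AND NOT 1) AND (0 OR 0)) XOR 0) -> 0
  row 4 [0000100]: (((0 AND NOT 0) AND (1 OR 0)) XOR 0) -> 0
  (every remaining row is evaluated the same way; all 128 results are listed next)
Full result column, 8 rows per line (x1,x2,x3,x4 fixed per line; x5,x6,x7 runs 000..111 left to right):
  rows 0-7 [x1,x2,x3,x4=0000]: 00000000  (ones: 0)
  rows 8-15 [x1,x2,x3,x4=0001]: 00000000  (ones: 0)
  rows 16-23 [x1,x2,x3,x4=0010]: 11111111  (ones: 8)
  rows 24-31 [x1,x2,x3,x4=0011]: 11111111  (ones: 8)
  rows 32-39 [x1,x2,x3,x4=0100]: 00000000  (ones: 0)
  rows 40-47 [x1,x2,x3,x4=0101]: 00000000  (ones: 0)
  rows 48-55 [x1,x2,x3,x4=0110]: 11111111  (ones: 8)
  rows 56-63 [x1,x2,x3,x4=0111]: 11111111  (ones: 8)
  rows 64-71 [x1,x2,x3,x4=1000]: 00000000  (ones: 0)
  rows 72-79 [x1,x2,x3,x4=1001]: 00000000  (ones: 0)
  rows 80-87 [x1,x2,x3,x4=1010]: 11111111  (ones: 8)
  rows 88-95 [x1,x2,x3,x4=1011]: 11111111  (ones: 8)
  rows 96-103 [x1,x2,x3,x4=1100]: 00000000  (ones: 0)
  rows 104-111 [x1,x2,x3,x4=1101]: 00000000  (ones: 0)
  rows 112-119 [x1,x2,x3,x4=1110]: 11111111  (ones: 8)
  rows 120-127 [x1,x2,x3,x4=1111]: 11111111  (ones: 8)
Count of 1-rows = 0+0+8+8+0+0+8+8+0+0+8+8+0+0+8+8 = 64

64


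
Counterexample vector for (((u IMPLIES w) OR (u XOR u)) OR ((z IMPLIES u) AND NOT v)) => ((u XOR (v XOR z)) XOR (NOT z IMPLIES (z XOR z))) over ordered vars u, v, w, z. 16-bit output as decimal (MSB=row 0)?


F1 = (((u IMPLIES w) OR (u XOR u)) OR ((z IMPLIES u) AND NOT v))
F2 = ((u XOR (v XOR z)) XOR (NOT z IMPLIES (z XOR z)))
Counterexample to F1=>F2 is where F1=1 and F2=0.
Evaluate each row (bits = u,v,w,z, MSB first):
  row 0 [0000]: F1=1 F2=0 -> F1&~F2 -> 1
  row 1 [0001]: F1=1 F2=0 -> F1&~F2 -> 1
  row 2 [0010]: F1=1 F2=0 -> F1&~F2 -> 1
  row 3 [0011]: F1=1 F2=0 -> F1&~F2 -> 1
  row 4 [0100]: F1=1 F2=1 -> F1&~F2 -> 0
  row 5 [0101]: F1=1 F2=1 -> F1&~F2 -> 0
  row 6 [0110]: F1=1 F2=1 -> F1&~F2 -> 0
  row 7 [0111]: F1=1 F2=1 -> F1&~F2 -> 0
  row 8 [1000]: F1=1 F2=1 -> F1&~F2 -> 0
  row 9 [1001]: F1=1 F2=1 -> F1&~F2 -> 0
  row 10 [1010]: F1=1 F2=1 -> F1&~F2 -> 0
  row 11 [1011]: F1=1 F2=1 -> F1&~F2 -> 0
  row 12 [1100]: F1=0 F2=0 -> F1&~F2 -> 0
  row 13 [1101]: F1=0 F2=0 -> F1&~F2 -> 0
  row 14 [1110]: F1=1 F2=0 -> F1&~F2 -> 1
  row 15 [1111]: F1=1 F2=0 -> F1&~F2 -> 1
Full result column, 4 rows per line (u,v fixed per line; w,z runs 00..11 left to right):
  rows 0-3 [u,v=00]: 1111  = hex F
  rows 4-7 [u,v=01]: 0000  = hex 0
  rows 8-11 [u,v=10]: 0000  = hex 0
  rows 12-15 [u,v=11]: 0011  = hex 3
Counterexample vector (row 0 .. row 15) = 1111000000000011
Output column grouped in 4s = 1111 0000 0000 0011 = 0xF003
Convert to decimal digit by digit (value = value*16 + digit):
  F -> 15
  15*16 + 0 = 240
  240*16 + 0 = 3840
  3840*16 + 3 = 61443
Decimal = 61443

61443


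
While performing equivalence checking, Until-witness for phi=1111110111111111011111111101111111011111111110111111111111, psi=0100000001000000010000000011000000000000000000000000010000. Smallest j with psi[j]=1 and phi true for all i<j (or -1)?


(phi U psi) at 0: need smallest j with psi[j]=1 and phi[i]=1 for all i in [0,j).
Scan from step 0:
  step 0: phi=1, psi=0 -> continue
  step 1: psi=1 and phi held for [0,1) -> witness found
Witness step = 1

1


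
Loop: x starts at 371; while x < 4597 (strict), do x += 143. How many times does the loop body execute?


Step 1: x goes from 371 toward 4597 by 143; the body runs while x<4597, so iterations = ceil((bound-start)/step)
Step 2: Distance=4226
Step 3: ceil(4226/143)=30

30


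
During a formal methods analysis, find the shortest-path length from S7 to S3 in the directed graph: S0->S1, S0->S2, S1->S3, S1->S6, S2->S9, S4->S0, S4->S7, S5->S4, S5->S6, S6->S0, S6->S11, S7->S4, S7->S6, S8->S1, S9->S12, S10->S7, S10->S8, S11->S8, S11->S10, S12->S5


BFS layer-by-layer from S7:
  dist 0: {S7}
  dist 1: {S4, S6}
  dist 2: {S0, S11}
  dist 3: {S1, S2, S8, S10}
  dist 4: {S3, S9}
  -> S3 reached at distance 4
Shortest path length = 4

4


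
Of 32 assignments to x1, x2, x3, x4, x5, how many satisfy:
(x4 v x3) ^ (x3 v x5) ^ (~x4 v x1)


CNF with 3 clauses over 5 vars (32 assignments).
An assignment satisfies CNF iff every clause has >=1 true literal.
Check each row (bits = x1,x2,x3,x4,x5; clause T/F shown):
  row 0 [00000]: clauses=FFT -> 0
  row 1 [00001]: clauses=FTT -> 0
  row 2 [00010]: clauses=TFF -> 0
  row 3 [00011]: clauses=TTF -> 0
  row 4 [00100]: clauses=TTT -> 1
  row 5 [00101]: clauses=TTT -> 1
  row 6 [00110]: clauses=TTF -> 0
  row 7 [00111]: clauses=TTF -> 0
  row 8 [01000]: clauses=FFT -> 0
  row 9 [01001]: clauses=FTT -> 0
  row 10 [01010]: clauses=TFF -> 0
  row 11 [01011]: clauses=TTF -> 0
  row 12 [01100]: clauses=TTT -> 1
  row 13 [01101]: clauses=TTT -> 1
  row 14 [01110]: clauses=TTF -> 0
  row 15 [01111]: clauses=TTF -> 0
  row 16 [10000]: clauses=FFT -> 0
  row 17 [10001]: clauses=FTT -> 0
  row 18 [10010]: clauses=TFT -> 0
  row 19 [10011]: clauses=TTT -> 1
  row 20 [10100]: clauses=TTT -> 1
  row 21 [10101]: clauses=TTT -> 1
  row 22 [10110]: clauses=TTT -> 1
  row 23 [10111]: clauses=TTT -> 1
  row 24 [11000]: clauses=FFT -> 0
  row 25 [11001]: clauses=FTT -> 0
  row 26 [11010]: clauses=TFT -> 0
  row 27 [11011]: clauses=TTT -> 1
  row 28 [11100]: clauses=TTT -> 1
  row 29 [11101]: clauses=TTT -> 1
  row 30 [11110]: clauses=TTT -> 1
  row 31 [11111]: clauses=TTT -> 1
Full result column, 8 rows per line (x1,x2 fixed per line; x3,x4,x5 runs 000..111 left to right):
  rows 0-7 [x1,x2=00]: 00001100  (ones: 2)
  rows 8-15 [x1,x2=01]: 00001100  (ones: 2)
  rows 16-23 [x1,x2=10]: 00011111  (ones: 5)
  rows 24-31 [x1,x2=11]: 00011111  (ones: 5)
Satisfying assignments = 2+2+5+5 = 14

14


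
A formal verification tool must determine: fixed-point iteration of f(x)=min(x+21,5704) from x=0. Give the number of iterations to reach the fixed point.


Step 1: x=0, cap=5704, increment=21
Step 2: x grows by 21 each step until capped at 5704; fixed point is x=5704
Step 3: iterations = ceil(5704/21) = 272

272


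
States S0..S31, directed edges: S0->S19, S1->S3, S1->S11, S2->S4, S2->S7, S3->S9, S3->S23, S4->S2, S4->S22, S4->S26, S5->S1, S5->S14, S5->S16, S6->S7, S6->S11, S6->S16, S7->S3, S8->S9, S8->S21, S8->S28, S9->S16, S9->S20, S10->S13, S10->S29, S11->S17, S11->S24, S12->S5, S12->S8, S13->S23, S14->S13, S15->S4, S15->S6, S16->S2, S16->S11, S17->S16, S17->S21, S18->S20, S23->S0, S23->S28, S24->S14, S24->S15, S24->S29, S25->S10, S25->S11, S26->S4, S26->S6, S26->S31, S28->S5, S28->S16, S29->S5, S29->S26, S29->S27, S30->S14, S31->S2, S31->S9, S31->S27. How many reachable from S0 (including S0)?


BFS from S0:
  layer 0: {S0}
  layer 1: {S19}
Reachable set: {S0, S19}
Count = 2

2


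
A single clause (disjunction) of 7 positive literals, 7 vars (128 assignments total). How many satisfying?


Step 1: Total=2^7=128
Step 2: Unsat when all 7 false: 2^0=1
Step 3: Sat=128-1=127

127


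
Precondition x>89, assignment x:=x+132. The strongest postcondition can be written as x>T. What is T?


Formula: sp(P, x:=E) = exists old_x. (x = E[old_x/x]) AND P[old_x/x] (old_x is the value of x before the assignment; eliminate old_x by solving x = E[old_x/x] for old_x)
Step 1: Precondition P: x>89, i.e. old_x > 89
Step 2: Assignment gives x = old_x + 132, so old_x = x - 132
Step 3: Substitute into P: x - 132 > 89
Step 4: Simplify: x > 89+132 = 221

221


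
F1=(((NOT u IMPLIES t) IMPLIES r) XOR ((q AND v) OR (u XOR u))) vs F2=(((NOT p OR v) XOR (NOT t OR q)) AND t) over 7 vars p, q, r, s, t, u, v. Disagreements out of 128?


F1 = (((NOT u IMPLIES t) IMPLIES r) XOR ((q AND v) OR (u XOR u)))
F2 = (((NOT p OR v) XOR (NOT t OR q)) AND t)
Evaluate both on each of 128 rows (bits = p,q,r,s,t,u,v):
  row 0 [0000000]: F1=1 F2=0 (differ) -> 1
  row 1 [0000001]: F1=1 F2=0 (differ) -> 1
  row 2 [0000010]: F1=0 F2=0 -> 0
  row 3 [0000011]: F1=0 F2=0 -> 0
  row 4 [0000100]: F1=0 F2=1 (differ) -> 1
  (every remaining row is evaluated the same way; all 128 results are listed next)
Full result column, 8 rows per line (p,q,r,s fixed per line; t,u,v runs 000..111 left to right):
  rows 0-7 [p,q,r,s=0000]: 11001111  (ones: 6)
  rows 8-15 [p,q,r,s=0001]: 11001111  (ones: 6)
  rows 16-23 [p,q,r,s=0010]: 11110000  (ones: 4)
  rows 24-31 [p,q,r,s=0011]: 11110000  (ones: 4)
  rows 32-39 [p,q,r,s=0100]: 10010101  (ones: 4)
  rows 40-47 [p,q,r,s=0101]: 10010101  (ones: 4)
  rows 48-55 [p,q,r,s=0110]: 10101010  (ones: 4)
  rows 56-63 [p,q,r,s=0111]: 10101010  (ones: 4)
  rows 64-71 [p,q,r,s=1000]: 11000101  (ones: 4)
  rows 72-79 [p,q,r,s=1001]: 11000101  (ones: 4)
  rows 80-87 [p,q,r,s=1010]: 11111010  (ones: 6)
  rows 88-95 [p,q,r,s=1011]: 11111010  (ones: 6)
  rows 96-103 [p,q,r,s=1100]: 10011111  (ones: 6)
  rows 104-111 [p,q,r,s=1101]: 10011111  (ones: 6)
  rows 112-119 [p,q,r,s=1110]: 10100000  (ones: 2)
  rows 120-127 [p,q,r,s=1111]: 10100000  (ones: 2)
Disagreements = 6+6+4+4+4+4+4+4+4+4+6+6+6+6+2+2 = 72

72


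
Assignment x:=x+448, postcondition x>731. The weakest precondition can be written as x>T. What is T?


Formula: wp(x:=E, P) = P[E/x] (substitute E for x in postcondition)
Step 1: Postcondition: x>731
Step 2: Substitute x+448 for x: x+448>731
Step 3: Solve for x: x > 731-448 = 283

283


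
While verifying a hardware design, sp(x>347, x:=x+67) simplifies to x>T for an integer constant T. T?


Formula: sp(P, x:=E) = exists old_x. (x = E[old_x/x]) AND P[old_x/x] (old_x is the value of x before the assignment; eliminate old_x by solving x = E[old_x/x] for old_x)
Step 1: Precondition P: x>347, i.e. old_x > 347
Step 2: Assignment gives x = old_x + 67, so old_x = x - 67
Step 3: Substitute into P: x - 67 > 347
Step 4: Simplify: x > 347+67 = 414

414


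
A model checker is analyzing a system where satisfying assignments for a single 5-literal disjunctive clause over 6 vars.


Step 1: Total=2^6=64
Step 2: Unsat when all 5 false: 2^1=2
Step 3: Sat=64-2=62

62


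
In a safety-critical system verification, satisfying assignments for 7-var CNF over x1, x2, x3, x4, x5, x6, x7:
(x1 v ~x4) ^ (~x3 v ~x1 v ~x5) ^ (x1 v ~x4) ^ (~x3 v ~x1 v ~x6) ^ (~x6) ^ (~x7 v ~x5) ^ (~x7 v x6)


CNF with 7 clauses over 7 vars (128 assignments).
An assignment satisfies CNF iff every clause has >=1 true literal.
Check each row (bits = x1,x2,x3,x4,x5,x6,x7; clause T/F shown):
  row 0 [0000000]: clauses=TTTTTTT -> 1
  row 1 [0000001]: clauses=TTTTTTF -> 0
  row 2 [0000010]: clauses=TTTTFTT -> 0
  row 3 [0000011]: clauses=TTTTFTT -> 0
  row 4 [0000100]: clauses=TTTTTTT -> 1
  (every remaining row is evaluated the same way; all 128 results are listed next)
Full result column, 8 rows per line (x1,x2,x3,x4 fixed per line; x5,x6,x7 runs 000..111 left to right):
  rows 0-7 [x1,x2,x3,x4=0000]: 10001000  (ones: 2)
  rows 8-15 [x1,x2,x3,x4=0001]: 00000000  (ones: 0)
  rows 16-23 [x1,x2,x3,x4=0010]: 10001000  (ones: 2)
  rows 24-31 [x1,x2,x3,x4=0011]: 00000000  (ones: 0)
  rows 32-39 [x1,x2,x3,x4=0100]: 10001000  (ones: 2)
  rows 40-47 [x1,x2,x3,x4=0101]: 00000000  (ones: 0)
  rows 48-55 [x1,x2,x3,x4=0110]: 10001000  (ones: 2)
  rows 56-63 [x1,x2,x3,x4=0111]: 00000000  (ones: 0)
  rows 64-71 [x1,x2,x3,x4=1000]: 10001000  (ones: 2)
  rows 72-79 [x1,x2,x3,x4=1001]: 10001000  (ones: 2)
  rows 80-87 [x1,x2,x3,x4=1010]: 10000000  (ones: 1)
  rows 88-95 [x1,x2,x3,x4=1011]: 10000000  (ones: 1)
  rows 96-103 [x1,x2,x3,x4=1100]: 10001000  (ones: 2)
  rows 104-111 [x1,x2,x3,x4=1101]: 10001000  (ones: 2)
  rows 112-119 [x1,x2,x3,x4=1110]: 10000000  (ones: 1)
  rows 120-127 [x1,x2,x3,x4=1111]: 10000000  (ones: 1)
Satisfying assignments = 2+0+2+0+2+0+2+0+2+2+1+1+2+2+1+1 = 20

20


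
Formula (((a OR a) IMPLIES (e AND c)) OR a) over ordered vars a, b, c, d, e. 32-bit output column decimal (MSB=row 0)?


Formula: (((a OR a) IMPLIES (e AND c)) OR a) over a, b, c, d, e (32 rows)
Evaluate each row (bits = a,b,c,d,e, MSB first):
  row 0 [00000]: (((0 OR 0) IMPLIES (0 AND 0)) OR 0) -> 1
  row 1 [00001]: (((0 OR 0) IMPLIES (1 AND 0)) OR 0) -> 1
  row 2 [00010]: (((0 OR 0) IMPLIES (0 AND 0)) OR 0) -> 1
  row 3 [00011]: (((0 OR 0) IMPLIES (1 AND 0)) OR 0) -> 1
  row 4 [00100]: (((0 OR 0) IMPLIES (0 AND 1)) OR 0) -> 1
  row 5 [00101]: (((0 OR 0) IMPLIES (1 AND 1)) OR 0) -> 1
  row 6 [00110]: (((0 OR 0) IMPLIES (0 AND 1)) OR 0) -> 1
  row 7 [00111]: (((0 OR 0) IMPLIES (1 AND 1)) OR 0) -> 1
  row 8 [01000]: (((0 OR 0) IMPLIES (0 AND 0)) OR 0) -> 1
  row 9 [01001]: (((0 OR 0) IMPLIES (1 AND 0)) OR 0) -> 1
  row 10 [01010]: (((0 OR 0) IMPLIES (0 AND 0)) OR 0) -> 1
  row 11 [01011]: (((0 OR 0) IMPLIES (1 AND 0)) OR 0) -> 1
  row 12 [01100]: (((0 OR 0) IMPLIES (0 AND 1)) OR 0) -> 1
  row 13 [01101]: (((0 OR 0) IMPLIES (1 AND 1)) OR 0) -> 1
  row 14 [01110]: (((0 OR 0) IMPLIES (0 AND 1)) OR 0) -> 1
  row 15 [01111]: (((0 OR 0) IMPLIES (1 AND 1)) OR 0) -> 1
  row 16 [10000]: (((1 OR 1) IMPLIES (0 AND 0)) OR 1) -> 1
  row 17 [10001]: (((1 OR 1) IMPLIES (1 AND 0)) OR 1) -> 1
  row 18 [10010]: (((1 OR 1) IMPLIES (0 AND 0)) OR 1) -> 1
  row 19 [10011]: (((1 OR 1) IMPLIES (1 AND 0)) OR 1) -> 1
  row 20 [10100]: (((1 OR 1) IMPLIES (0 AND 1)) OR 1) -> 1
  row 21 [10101]: (((1 OR 1) IMPLIES (1 AND 1)) OR 1) -> 1
  row 22 [10110]: (((1 OR 1) IMPLIES (0 AND 1)) OR 1) -> 1
  row 23 [10111]: (((1 OR 1) IMPLIES (1 AND 1)) OR 1) -> 1
  row 24 [11000]: (((1 OR 1) IMPLIES (0 AND 0)) OR 1) -> 1
  row 25 [11001]: (((1 OR 1) IMPLIES (1 AND 0)) OR 1) -> 1
  row 26 [11010]: (((1 OR 1) IMPLIES (0 AND 0)) OR 1) -> 1
  row 27 [11011]: (((1 OR 1) IMPLIES (1 AND 0)) OR 1) -> 1
  row 28 [11100]: (((1 OR 1) IMPLIES (0 AND 1)) OR 1) -> 1
  row 29 [11101]: (((1 OR 1) IMPLIES (1 AND 1)) OR 1) -> 1
  row 30 [11110]: (((1 OR 1) IMPLIES (0 AND 1)) OR 1) -> 1
  row 31 [11111]: (((1 OR 1) IMPLIES (1 AND 1)) OR 1) -> 1
Full result column, 4 rows per line (a,b,c fixed per line; d,e runs 00..11 left to right):
  rows 0-3 [a,b,c=000]: 1111  = hex F
  rows 4-7 [a,b,c=001]: 1111  = hex F
  rows 8-11 [a,b,c=010]: 1111  = hex F
  rows 12-15 [a,b,c=011]: 1111  = hex F
  rows 16-19 [a,b,c=100]: 1111  = hex F
  rows 20-23 [a,b,c=101]: 1111  = hex F
  rows 24-27 [a,b,c=110]: 1111  = hex F
  rows 28-31 [a,b,c=111]: 1111  = hex F
Output column (row 0 .. row 31) = 11111111111111111111111111111111
Output column grouped in 4s = 1111 1111 1111 1111 1111 1111 1111 1111 = 0xFFFFFFFF
Convert to decimal digit by digit (value = value*16 + digit):
  F -> 15
  15*16 + 15 (F) = 255
  255*16 + 15 (F) = 4095
  4095*16 + 15 (F) = 65535
  65535*16 + 15 (F) = 1048575
  1048575*16 + 15 (F) = 16777215
  16777215*16 + 15 (F) = 268435455
  268435455*16 + 15 (F) = 4294967295
Decimal = 4294967295

4294967295


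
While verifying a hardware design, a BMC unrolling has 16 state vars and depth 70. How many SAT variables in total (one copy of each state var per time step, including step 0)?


BMC unrolls to depth k, creating one copy of each state var for steps 0..k.
Step count = 70 + 1 = 71 (steps 0 through 70)
Vars per step = 16
Total = 16 * 71 = 1136

1136


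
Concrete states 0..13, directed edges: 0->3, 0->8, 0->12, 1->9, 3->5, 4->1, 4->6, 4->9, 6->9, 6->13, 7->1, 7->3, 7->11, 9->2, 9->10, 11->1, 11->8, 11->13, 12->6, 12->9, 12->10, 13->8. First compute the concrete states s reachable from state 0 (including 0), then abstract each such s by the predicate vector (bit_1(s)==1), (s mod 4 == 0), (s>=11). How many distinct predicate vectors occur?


BFS from 0:
Concrete reachable: {0, 2, 3, 5, 6, 8, 9, 10, 12, 13}
Abstract via predicates (bit_1(s)==1), (s mod 4 == 0), (s>=11):
  (0,0,0) <- {5, 9}
  (0,0,1) <- {13}
  (0,1,0) <- {0, 8}
  (0,1,1) <- {12}
  (1,0,0) <- {2, 3, 6, 10}
Distinct abstract states = 5

5


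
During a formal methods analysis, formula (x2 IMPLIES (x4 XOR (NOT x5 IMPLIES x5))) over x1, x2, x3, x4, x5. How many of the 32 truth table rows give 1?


Formula: (x2 IMPLIES (x4 XOR (NOT x5 IMPLIES x5))) over 5 vars (32 rows)
Evaluate each row (x1, x2, x3, x4, x5 as bits, MSB first):
  row 0 [00000]: (0 IMPLIES (0 XOR (NOT 0 IMPLIES 0))) -> 1
  row 1 [00001]: (0 IMPLIES (0 XOR (NOT 1 IMPLIES 1))) -> 1
  row 2 [00010]: (0 IMPLIES (1 XOR (NOT 0 IMPLIES 0))) -> 1
  row 3 [00011]: (0 IMPLIES (1 XOR (NOT 1 IMPLIES 1))) -> 1
  row 4 [00100]: (0 IMPLIES (0 XOR (NOT 0 IMPLIES 0))) -> 1
  row 5 [00101]: (0 IMPLIES (0 XOR (NOT 1 IMPLIES 1))) -> 1
  row 6 [00110]: (0 IMPLIES (1 XOR (NOT 0 IMPLIES 0))) -> 1
  row 7 [00111]: (0 IMPLIES (1 XOR (NOT 1 IMPLIES 1))) -> 1
  row 8 [01000]: (1 IMPLIES (0 XOR (NOT 0 IMPLIES 0))) -> 0
  row 9 [01001]: (1 IMPLIES (0 XOR (NOT 1 IMPLIES 1))) -> 1
  row 10 [01010]: (1 IMPLIES (1 XOR (NOT 0 IMPLIES 0))) -> 1
  row 11 [01011]: (1 IMPLIES (1 XOR (NOT 1 IMPLIES 1))) -> 0
  row 12 [01100]: (1 IMPLIES (0 XOR (NOT 0 IMPLIES 0))) -> 0
  row 13 [01101]: (1 IMPLIES (0 XOR (NOT 1 IMPLIES 1))) -> 1
  row 14 [01110]: (1 IMPLIES (1 XOR (NOT 0 IMPLIES 0))) -> 1
  row 15 [01111]: (1 IMPLIES (1 XOR (NOT 1 IMPLIES 1))) -> 0
  row 16 [10000]: (0 IMPLIES (0 XOR (NOT 0 IMPLIES 0))) -> 1
  row 17 [10001]: (0 IMPLIES (0 XOR (NOT 1 IMPLIES 1))) -> 1
  row 18 [10010]: (0 IMPLIES (1 XOR (NOT 0 IMPLIES 0))) -> 1
  row 19 [10011]: (0 IMPLIES (1 XOR (NOT 1 IMPLIES 1))) -> 1
  row 20 [10100]: (0 IMPLIES (0 XOR (NOT 0 IMPLIES 0))) -> 1
  row 21 [10101]: (0 IMPLIES (0 XOR (NOT 1 IMPLIES 1))) -> 1
  row 22 [10110]: (0 IMPLIES (1 XOR (NOT 0 IMPLIES 0))) -> 1
  row 23 [10111]: (0 IMPLIES (1 XOR (NOT 1 IMPLIES 1))) -> 1
  row 24 [11000]: (1 IMPLIES (0 XOR (NOT 0 IMPLIES 0))) -> 0
  row 25 [11001]: (1 IMPLIES (0 XOR (NOT 1 IMPLIES 1))) -> 1
  row 26 [11010]: (1 IMPLIES (1 XOR (NOT 0 IMPLIES 0))) -> 1
  row 27 [11011]: (1 IMPLIES (1 XOR (NOT 1 IMPLIES 1))) -> 0
  row 28 [11100]: (1 IMPLIES (0 XOR (NOT 0 IMPLIES 0))) -> 0
  row 29 [11101]: (1 IMPLIES (0 XOR (NOT 1 IMPLIES 1))) -> 1
  row 30 [11110]: (1 IMPLIES (1 XOR (NOT 0 IMPLIES 0))) -> 1
  row 31 [11111]: (1 IMPLIES (1 XOR (NOT 1 IMPLIES 1))) -> 0
Full result column, 8 rows per line (x1,x2 fixed per line; x3,x4,x5 runs 000..111 left to right):
  rows 0-7 [x1,x2=00]: 11111111  (ones: 8)
  rows 8-15 [x1,x2=01]: 01100110  (ones: 4)
  rows 16-23 [x1,x2=10]: 11111111  (ones: 8)
  rows 24-31 [x1,x2=11]: 01100110  (ones: 4)
Count of 1-rows = 8+4+8+4 = 24

24
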